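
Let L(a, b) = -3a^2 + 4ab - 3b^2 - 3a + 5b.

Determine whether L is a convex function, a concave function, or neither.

L is quadratic, so its Hessian is the constant matrix H = [[-6, 4], [4, -6]].
det(H) = 20, tr(H) = -12.
det(H) > 0 and tr(H) < 0, so H is negative definite everywhere: concave.

concave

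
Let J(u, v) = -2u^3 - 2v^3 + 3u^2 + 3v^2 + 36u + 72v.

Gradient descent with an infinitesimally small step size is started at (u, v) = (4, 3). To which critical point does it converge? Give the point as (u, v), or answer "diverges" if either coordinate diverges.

J is separable, so gradient descent decouples: u follows -∂J/∂u, v follows -∂J/∂v.
∂J/∂u = -6(u - 3)(u + 2); at u=4 this is -36, so u increases.
∂J/∂v = -6(v - 4)(v + 3); at v=3 this is 36, so v decreases.
The u-coordinate has no critical point in that direction and runs off to infinity.

diverges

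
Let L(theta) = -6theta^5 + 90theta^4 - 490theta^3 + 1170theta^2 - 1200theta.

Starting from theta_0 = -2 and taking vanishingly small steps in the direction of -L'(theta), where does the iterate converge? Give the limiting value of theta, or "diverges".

L'(theta) = -30(theta - 5)(theta - 4)(theta - 2)(theta - 1), so L'(-2) = -15120.
Gradient descent moves in the -L' direction, i.e. theta is increasing.
The nearest critical point in that direction is theta = 1, where L'' = 360 > 0 (a local minimum). The iterate converges there.

1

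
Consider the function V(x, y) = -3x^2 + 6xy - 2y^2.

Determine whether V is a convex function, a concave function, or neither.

neither

V is quadratic, so its Hessian is the constant matrix H = [[-6, 6], [6, -4]].
det(H) = -12, tr(H) = -10.
det(H) < 0, so H is indefinite: neither convex nor concave.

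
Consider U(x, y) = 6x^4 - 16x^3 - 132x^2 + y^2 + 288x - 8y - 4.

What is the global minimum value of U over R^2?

-1154

U(x,y) separates as P(x) + Q(y) − 4, so its minimum is min P + min Q − 4.
P'(x) = 24(x - 4)(x - 1)(x + 3) vanishes at x ∈ {-3, 1, 4}; Q'(y) = 2y - 8 vanishes at y ∈ {4}.
Local minima of P (where P''>0): P(-3)=-1134, P(4)=-448. Local minima of Q: Q(4)=-16.
So the global minimum of U is P(-3) + Q(4) − 4 = -1134 − 16 − 4 = -1154, attained at (-3, 4).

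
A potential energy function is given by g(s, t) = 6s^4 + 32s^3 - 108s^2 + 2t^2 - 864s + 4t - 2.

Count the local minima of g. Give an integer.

2

g separates as a function of s plus a function of t, so ∇g=0 decouples.
∂g/∂s = 24(s - 3)(s + 3)(s + 4) = 0 at s ∈ {-4, -3, 3}; ∂g/∂t = 4(t + 1) = 0 at t ∈ {-1}.
The Hessian is diagonal: diag(g_ss, g_tt). Second derivatives: g_ss(-4)=168, g_ss(-3)=-144, g_ss(3)=1008; g_tt(-1)=4.
Local minima occur where both diagonal entries positive: (-4, -1), (3, -1). Count: 2.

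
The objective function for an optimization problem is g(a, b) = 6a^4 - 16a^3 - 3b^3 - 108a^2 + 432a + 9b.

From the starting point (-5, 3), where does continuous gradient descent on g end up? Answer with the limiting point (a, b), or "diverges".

g is separable, so gradient descent decouples: a follows -∂g/∂a, b follows -∂g/∂b.
∂g/∂a = 24(a - 3)(a - 2)(a + 3); at a=-5 this is -2688, so a increases.
∂g/∂b = -9(b - 1)(b + 1); at b=3 this is -72, so b increases.
The b-coordinate has no critical point in that direction and runs off to infinity.

diverges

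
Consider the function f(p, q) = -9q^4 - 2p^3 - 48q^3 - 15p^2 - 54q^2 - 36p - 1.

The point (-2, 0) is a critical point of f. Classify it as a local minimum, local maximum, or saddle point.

The mixed partial ∂²f/∂p∂q is 0, so the Hessian at any point is diag(f_pp, f_qq) = diag(-6(2p + 5), -36(3q^2 + 8q + 3)).
At (-2, 0): H = diag(-6, -108).
Both eigenvalues are negative, so H is negative definite: a local maximum.

local maximum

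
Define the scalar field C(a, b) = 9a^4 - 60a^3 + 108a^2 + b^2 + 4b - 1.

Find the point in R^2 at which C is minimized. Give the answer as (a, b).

C(a,b) separates as P(a) + Q(b) − 1, so its minimum is min P + min Q − 1.
P'(a) = 36a(a - 3)(a - 2) vanishes at a ∈ {0, 2, 3}; Q'(b) = 2b + 4 vanishes at b ∈ {-2}.
Local minima of P (where P''>0): P(0)=0, P(3)=81. Local minima of Q: Q(-2)=-4.
So the global minimum of C is P(0) + Q(-2) − 1 = 0 − 4 − 1 = -5, attained at (0, -2).

(0, -2)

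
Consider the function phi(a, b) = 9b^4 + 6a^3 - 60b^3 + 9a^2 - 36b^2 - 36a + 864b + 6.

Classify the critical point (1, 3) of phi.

The mixed partial ∂²phi/∂a∂b is 0, so the Hessian at any point is diag(phi_aa, phi_bb) = diag(18(2a + 1), 36(3b^2 - 10b - 2)).
At (1, 3): H = diag(54, -180).
The eigenvalues have opposite signs, so H is indefinite: a saddle point.

saddle point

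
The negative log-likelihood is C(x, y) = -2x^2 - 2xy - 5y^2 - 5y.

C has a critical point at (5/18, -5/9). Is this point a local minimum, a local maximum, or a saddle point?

local maximum

The Hessian of C is constant: H = [[-4, -2], [-2, -10]].
det(H) = (-4)·(-10) − (-2)² = 36.
det(H) > 0 and tr(H) = -14 < 0, so H is negative definite and the point is a local maximum.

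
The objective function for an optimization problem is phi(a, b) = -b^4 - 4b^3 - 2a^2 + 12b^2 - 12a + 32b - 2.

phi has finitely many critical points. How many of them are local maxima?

phi separates as a function of a plus a function of b, so ∇phi=0 decouples.
∂phi/∂a = -4(a + 3) = 0 at a ∈ {-3}; ∂phi/∂b = -4(b - 2)(b + 1)(b + 4) = 0 at b ∈ {-4, -1, 2}.
The Hessian is diagonal: diag(phi_aa, phi_bb). Second derivatives: phi_aa(-3)=-4; phi_bb(-4)=-72, phi_bb(-1)=36, phi_bb(2)=-72.
Local maxima occur where both diagonal entries negative: (-3, -4), (-3, 2). Count: 2.

2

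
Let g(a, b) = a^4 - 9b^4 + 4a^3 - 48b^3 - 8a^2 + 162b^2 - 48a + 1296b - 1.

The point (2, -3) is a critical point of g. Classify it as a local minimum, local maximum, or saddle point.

The mixed partial ∂²g/∂a∂b is 0, so the Hessian at any point is diag(g_aa, g_bb) = diag(4(3a^2 + 6a - 4), 36(-3b^2 - 8b + 9)).
At (2, -3): H = diag(80, 216).
Both eigenvalues are positive, so H is positive definite: a local minimum.

local minimum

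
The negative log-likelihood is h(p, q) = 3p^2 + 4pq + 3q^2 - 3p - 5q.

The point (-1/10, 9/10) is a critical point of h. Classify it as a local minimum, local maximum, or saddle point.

local minimum

The Hessian of h is constant: H = [[6, 4], [4, 6]].
det(H) = 6·6 − 4² = 20.
det(H) > 0 and tr(H) = 12 > 0, so H is positive definite and the point is a local minimum.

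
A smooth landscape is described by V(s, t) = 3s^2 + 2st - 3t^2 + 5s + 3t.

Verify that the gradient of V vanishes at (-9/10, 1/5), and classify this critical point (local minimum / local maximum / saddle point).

∇V = (6s + 2t + 5, 2s - 6t + 3); substituting (-9/10, 1/5) gives ∇V = (0, 0), so (-9/10, 1/5) is indeed a critical point.
The Hessian of V is constant: H = [[6, 2], [2, -6]].
det(H) = 6·(-6) − 2² = -40.
Since det(H) < 0, H is indefinite and the critical point is a saddle point.

saddle point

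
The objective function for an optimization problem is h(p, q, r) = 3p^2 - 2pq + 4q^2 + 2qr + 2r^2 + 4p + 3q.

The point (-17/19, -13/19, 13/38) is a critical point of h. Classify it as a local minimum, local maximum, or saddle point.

local minimum

The Hessian is constant: H = [[6, -2, 0], [-2, 8, 2], [0, 2, 4]].
Leading principal minors: Δ₁ = 6, Δ₂ = 44, Δ₃ = 152.
All leading minors are positive, so H is positive definite: a local minimum.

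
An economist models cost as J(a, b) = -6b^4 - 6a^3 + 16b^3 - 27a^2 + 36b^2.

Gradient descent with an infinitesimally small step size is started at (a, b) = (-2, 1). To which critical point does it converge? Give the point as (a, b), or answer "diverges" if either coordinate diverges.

(-3, 0)

J is separable, so gradient descent decouples: a follows -∂J/∂a, b follows -∂J/∂b.
∂J/∂a = -18a(a + 3); at a=-2 this is 36, so a decreases.
∂J/∂b = -24b(b - 3)(b + 1); at b=1 this is 96, so b decreases.
a converges to its nearest critical value -3 (a local min of the a-part); b converges to 0. The iterate converges to (-3, 0).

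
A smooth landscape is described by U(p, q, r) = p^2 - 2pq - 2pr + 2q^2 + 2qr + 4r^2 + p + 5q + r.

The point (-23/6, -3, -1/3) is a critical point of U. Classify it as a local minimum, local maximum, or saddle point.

The Hessian is constant: H = [[2, -2, -2], [-2, 4, 2], [-2, 2, 8]].
Leading principal minors: Δ₁ = 2, Δ₂ = 4, Δ₃ = 24.
All leading minors are positive, so H is positive definite: a local minimum.

local minimum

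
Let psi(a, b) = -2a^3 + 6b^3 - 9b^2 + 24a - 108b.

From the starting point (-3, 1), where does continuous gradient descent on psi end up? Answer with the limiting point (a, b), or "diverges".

(-2, 3)

psi is separable, so gradient descent decouples: a follows -∂psi/∂a, b follows -∂psi/∂b.
∂psi/∂a = -6(a - 2)(a + 2); at a=-3 this is -30, so a increases.
∂psi/∂b = 18(b - 3)(b + 2); at b=1 this is -108, so b increases.
a converges to its nearest critical value -2 (a local min of the a-part); b converges to 3. The iterate converges to (-2, 3).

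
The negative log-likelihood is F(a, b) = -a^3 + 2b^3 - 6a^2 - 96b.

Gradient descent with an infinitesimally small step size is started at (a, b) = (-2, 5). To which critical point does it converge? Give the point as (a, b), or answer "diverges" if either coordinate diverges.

(-4, 4)

F is separable, so gradient descent decouples: a follows -∂F/∂a, b follows -∂F/∂b.
∂F/∂a = -3a(a + 4); at a=-2 this is 12, so a decreases.
∂F/∂b = 6(b - 4)(b + 4); at b=5 this is 54, so b decreases.
a converges to its nearest critical value -4 (a local min of the a-part); b converges to 4. The iterate converges to (-4, 4).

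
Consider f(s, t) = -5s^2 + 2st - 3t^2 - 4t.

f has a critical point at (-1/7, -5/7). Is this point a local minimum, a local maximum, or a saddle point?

The Hessian of f is constant: H = [[-10, 2], [2, -6]].
det(H) = (-10)·(-6) − 2² = 56.
det(H) > 0 and tr(H) = -16 < 0, so H is negative definite and the point is a local maximum.

local maximum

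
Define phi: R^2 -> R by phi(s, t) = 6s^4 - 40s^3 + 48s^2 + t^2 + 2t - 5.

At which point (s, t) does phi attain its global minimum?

phi(s,t) separates as P(s) + Q(t) − 5, so its minimum is min P + min Q − 5.
P'(s) = 24s(s - 4)(s - 1) vanishes at s ∈ {0, 1, 4}; Q'(t) = 2(t + 1) vanishes at t ∈ {-1}.
Local minima of P (where P''>0): P(0)=0, P(4)=-256. Local minima of Q: Q(-1)=-1.
So the global minimum of phi is P(4) + Q(-1) − 5 = -256 − 1 − 5 = -262, attained at (4, -1).

(4, -1)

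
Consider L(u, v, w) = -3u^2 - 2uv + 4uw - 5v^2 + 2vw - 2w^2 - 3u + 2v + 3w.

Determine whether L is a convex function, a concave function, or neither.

L is quadratic, so its Hessian is the constant matrix H = [[-6, -2, 4], [-2, -10, 2], [4, 2, -4]].
Leading principal minors: -6, 56, -72.
Signs alternate −, +, − ⇒ H ≺ 0 ⇒ concave.

concave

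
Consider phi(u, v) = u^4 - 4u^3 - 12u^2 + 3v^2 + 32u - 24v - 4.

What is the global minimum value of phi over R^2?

phi(u,v) separates as P(u) + Q(v) − 4, so its minimum is min P + min Q − 4.
P'(u) = 4(u - 4)(u - 1)(u + 2) vanishes at u ∈ {-2, 1, 4}; Q'(v) = 6v - 24 vanishes at v ∈ {4}.
Local minima of P (where P''>0): P(-2)=-64, P(4)=-64. Local minima of Q: Q(4)=-48.
So the global minimum of phi is P(-2) + Q(4) − 4 = -64 − 48 − 4 = -116, attained at (-2, 4).

-116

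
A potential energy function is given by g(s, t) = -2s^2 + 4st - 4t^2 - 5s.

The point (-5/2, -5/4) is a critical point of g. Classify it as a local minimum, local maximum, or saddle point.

The Hessian of g is constant: H = [[-4, 4], [4, -8]].
det(H) = (-4)·(-8) − 4² = 16.
det(H) > 0 and tr(H) = -12 < 0, so H is negative definite and the point is a local maximum.

local maximum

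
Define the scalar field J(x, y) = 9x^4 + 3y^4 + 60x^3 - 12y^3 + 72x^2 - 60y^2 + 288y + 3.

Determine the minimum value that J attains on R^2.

-1218

J(x,y) separates as P(x) + Q(y) + 3, so its minimum is min P + min Q + 3.
P'(x) = 36x(x + 1)(x + 4) vanishes at x ∈ {-4, -1, 0}; Q'(y) = 12(y - 4)(y - 2)(y + 3) vanishes at y ∈ {-3, 2, 4}.
Local minima of P (where P''>0): P(-4)=-384, P(0)=0. Local minima of Q: Q(-3)=-837, Q(4)=192.
So the global minimum of J is P(-4) + Q(-3) + 3 = -384 − 837 + 3 = -1218, attained at (-4, -3).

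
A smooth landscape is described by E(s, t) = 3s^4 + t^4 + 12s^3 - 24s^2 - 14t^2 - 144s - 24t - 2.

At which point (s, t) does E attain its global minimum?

E(s,t) separates as P(s) + Q(t) − 2, so its minimum is min P + min Q − 2.
P'(s) = 12(s - 2)(s + 2)(s + 3) vanishes at s ∈ {-3, -2, 2}; Q'(t) = 4(t - 3)(t + 1)(t + 2) vanishes at t ∈ {-2, -1, 3}.
Local minima of P (where P''>0): P(-3)=135, P(2)=-240. Local minima of Q: Q(-2)=8, Q(3)=-117.
So the global minimum of E is P(2) + Q(3) − 2 = -240 − 117 − 2 = -359, attained at (2, 3).

(2, 3)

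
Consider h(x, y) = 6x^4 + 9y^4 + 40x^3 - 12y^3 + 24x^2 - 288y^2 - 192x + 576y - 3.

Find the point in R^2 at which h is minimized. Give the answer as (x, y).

h(x,y) separates as P(x) + Q(y) − 3, so its minimum is min P + min Q − 3.
P'(x) = 24(x - 1)(x + 2)(x + 4) vanishes at x ∈ {-4, -2, 1}; Q'(y) = 36(y - 4)(y - 1)(y + 4) vanishes at y ∈ {-4, 1, 4}.
Local minima of P (where P''>0): P(-4)=128, P(1)=-122. Local minima of Q: Q(-4)=-3840, Q(4)=-768.
So the global minimum of h is P(1) + Q(-4) − 3 = -122 − 3840 − 3 = -3965, attained at (1, -4).

(1, -4)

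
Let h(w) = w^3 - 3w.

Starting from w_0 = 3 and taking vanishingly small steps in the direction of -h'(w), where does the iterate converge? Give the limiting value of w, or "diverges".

1

h'(w) = 3(w - 1)(w + 1), so h'(3) = 24.
Gradient descent moves in the -h' direction, i.e. w is decreasing.
The nearest critical point in that direction is w = 1, where h'' = 6 > 0 (a local minimum). The iterate converges there.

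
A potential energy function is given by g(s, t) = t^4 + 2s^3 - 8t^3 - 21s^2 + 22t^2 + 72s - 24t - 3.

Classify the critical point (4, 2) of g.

The mixed partial ∂²g/∂s∂t is 0, so the Hessian at any point is diag(g_ss, g_tt) = diag(6(2s - 7), 4(3t^2 - 12t + 11)).
At (4, 2): H = diag(6, -4).
The eigenvalues have opposite signs, so H is indefinite: a saddle point.

saddle point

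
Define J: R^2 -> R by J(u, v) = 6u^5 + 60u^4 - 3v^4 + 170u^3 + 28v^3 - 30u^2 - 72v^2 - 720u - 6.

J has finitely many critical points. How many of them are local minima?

2

J separates as a function of u plus a function of v, so ∇J=0 decouples.
∂J/∂u = 30(u - 1)(u + 2)(u + 3)(u + 4) = 0 at u ∈ {-4, -3, -2, 1}; ∂J/∂v = -12v(v - 4)(v - 3) = 0 at v ∈ {0, 3, 4}.
The Hessian is diagonal: diag(J_uu, J_vv). Second derivatives: J_uu(-4)=-300, J_uu(-3)=120, J_uu(-2)=-180, J_uu(1)=1800; J_vv(0)=-144, J_vv(3)=36, J_vv(4)=-48.
Local minima occur where both diagonal entries positive: (-3, 3), (1, 3). Count: 2.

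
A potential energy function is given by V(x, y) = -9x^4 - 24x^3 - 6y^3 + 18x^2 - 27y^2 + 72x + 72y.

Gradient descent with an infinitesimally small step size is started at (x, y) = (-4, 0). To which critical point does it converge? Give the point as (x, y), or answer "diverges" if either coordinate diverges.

V is separable, so gradient descent decouples: x follows -∂V/∂x, y follows -∂V/∂y.
∂V/∂x = -36(x - 1)(x + 1)(x + 2); at x=-4 this is 1080, so x decreases.
∂V/∂y = -18(y - 1)(y + 4); at y=0 this is 72, so y decreases.
The x-coordinate has no critical point in that direction and runs off to infinity.

diverges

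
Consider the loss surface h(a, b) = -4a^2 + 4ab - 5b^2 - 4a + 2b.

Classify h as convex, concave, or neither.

h is quadratic, so its Hessian is the constant matrix H = [[-8, 4], [4, -10]].
det(H) = 64, tr(H) = -18.
det(H) > 0 and tr(H) < 0, so H is negative definite everywhere: concave.

concave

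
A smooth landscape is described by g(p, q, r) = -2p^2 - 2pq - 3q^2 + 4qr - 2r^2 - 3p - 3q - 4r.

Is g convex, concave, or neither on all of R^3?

concave

g is quadratic, so its Hessian is the constant matrix H = [[-4, -2, 0], [-2, -6, 4], [0, 4, -4]].
Leading principal minors: -4, 20, -16.
Signs alternate −, +, − ⇒ H ≺ 0 ⇒ concave.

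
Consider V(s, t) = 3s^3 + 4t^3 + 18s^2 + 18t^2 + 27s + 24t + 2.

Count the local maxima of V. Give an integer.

V separates as a function of s plus a function of t, so ∇V=0 decouples.
∂V/∂s = 9(s + 1)(s + 3) = 0 at s ∈ {-3, -1}; ∂V/∂t = 12(t + 1)(t + 2) = 0 at t ∈ {-2, -1}.
The Hessian is diagonal: diag(V_ss, V_tt). Second derivatives: V_ss(-3)=-18, V_ss(-1)=18; V_tt(-2)=-12, V_tt(-1)=12.
Local maxima occur where both diagonal entries negative: (-3, -2). Count: 1.

1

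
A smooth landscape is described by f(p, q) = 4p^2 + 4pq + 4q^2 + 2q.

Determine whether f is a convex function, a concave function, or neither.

convex

f is quadratic, so its Hessian is the constant matrix H = [[8, 4], [4, 8]].
det(H) = 48, tr(H) = 16.
det(H) > 0 and tr(H) > 0, so H is positive definite everywhere: convex.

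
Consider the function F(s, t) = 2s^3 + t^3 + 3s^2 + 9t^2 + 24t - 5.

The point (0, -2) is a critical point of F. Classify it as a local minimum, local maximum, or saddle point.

local minimum

The mixed partial ∂²F/∂s∂t is 0, so the Hessian at any point is diag(F_ss, F_tt) = diag(6(2s + 1), 6(t + 3)).
At (0, -2): H = diag(6, 6).
Both eigenvalues are positive, so H is positive definite: a local minimum.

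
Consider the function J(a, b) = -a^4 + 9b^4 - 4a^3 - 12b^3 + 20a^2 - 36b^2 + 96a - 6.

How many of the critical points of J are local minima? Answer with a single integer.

2

J separates as a function of a plus a function of b, so ∇J=0 decouples.
∂J/∂a = -4(a - 3)(a + 2)(a + 4) = 0 at a ∈ {-4, -2, 3}; ∂J/∂b = 36b(b - 2)(b + 1) = 0 at b ∈ {-1, 0, 2}.
The Hessian is diagonal: diag(J_aa, J_bb). Second derivatives: J_aa(-4)=-56, J_aa(-2)=40, J_aa(3)=-140; J_bb(-1)=108, J_bb(0)=-72, J_bb(2)=216.
Local minima occur where both diagonal entries positive: (-2, -1), (-2, 2). Count: 2.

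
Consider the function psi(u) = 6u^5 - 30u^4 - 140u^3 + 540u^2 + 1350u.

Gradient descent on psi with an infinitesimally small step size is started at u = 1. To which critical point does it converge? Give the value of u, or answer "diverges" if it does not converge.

-1

psi'(u) = 30(u - 5)(u - 3)(u + 1)(u + 3), so psi'(1) = 1920.
Gradient descent moves in the -psi' direction, i.e. u is decreasing.
The nearest critical point in that direction is u = -1, where psi'' = 1440 > 0 (a local minimum). The iterate converges there.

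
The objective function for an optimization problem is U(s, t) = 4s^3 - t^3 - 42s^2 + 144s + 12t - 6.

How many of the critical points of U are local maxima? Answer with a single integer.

U separates as a function of s plus a function of t, so ∇U=0 decouples.
∂U/∂s = 12(s - 4)(s - 3) = 0 at s ∈ {3, 4}; ∂U/∂t = -3(t - 2)(t + 2) = 0 at t ∈ {-2, 2}.
The Hessian is diagonal: diag(U_ss, U_tt). Second derivatives: U_ss(3)=-12, U_ss(4)=12; U_tt(-2)=12, U_tt(2)=-12.
Local maxima occur where both diagonal entries negative: (3, 2). Count: 1.

1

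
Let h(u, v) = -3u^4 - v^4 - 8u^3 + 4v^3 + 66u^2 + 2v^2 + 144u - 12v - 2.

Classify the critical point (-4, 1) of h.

saddle point

The mixed partial ∂²h/∂u∂v is 0, so the Hessian at any point is diag(h_uu, h_vv) = diag(12(-3u^2 - 4u + 11), 4(-3v^2 + 6v + 1)).
At (-4, 1): H = diag(-252, 16).
The eigenvalues have opposite signs, so H is indefinite: a saddle point.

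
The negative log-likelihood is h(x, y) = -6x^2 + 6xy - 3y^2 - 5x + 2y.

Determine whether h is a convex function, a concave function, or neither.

h is quadratic, so its Hessian is the constant matrix H = [[-12, 6], [6, -6]].
det(H) = 36, tr(H) = -18.
det(H) > 0 and tr(H) < 0, so H is negative definite everywhere: concave.

concave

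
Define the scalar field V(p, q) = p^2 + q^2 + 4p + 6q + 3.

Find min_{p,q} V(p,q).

-10

V(p,q) separates as A(p) + B(q) + 3, so its minimum is min A + min B + 3.
A'(p) = 2p + 4 vanishes at p ∈ {-2}; B'(q) = 2q + 6 vanishes at q ∈ {-3}.
Local minima of A (where A''>0): A(-2)=-4. Local minima of B: B(-3)=-9.
So the global minimum of V is A(-2) + B(-3) + 3 = -4 − 9 + 3 = -10, attained at (-2, -3).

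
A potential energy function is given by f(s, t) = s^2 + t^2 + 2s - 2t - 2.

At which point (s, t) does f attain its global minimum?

f(s,t) separates as P(s) + Q(t) − 2, so its minimum is min P + min Q − 2.
P'(s) = 2s + 2 vanishes at s ∈ {-1}; Q'(t) = 2(t - 1) vanishes at t ∈ {1}.
Local minima of P (where P''>0): P(-1)=-1. Local minima of Q: Q(1)=-1.
So the global minimum of f is P(-1) + Q(1) − 2 = -1 − 1 − 2 = -4, attained at (-1, 1).

(-1, 1)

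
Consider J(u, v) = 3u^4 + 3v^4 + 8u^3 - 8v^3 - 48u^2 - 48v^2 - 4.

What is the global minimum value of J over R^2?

J(u,v) separates as P(u) + Q(v) − 4, so its minimum is min P + min Q − 4.
P'(u) = 12u(u - 2)(u + 4) vanishes at u ∈ {-4, 0, 2}; Q'(v) = 12v(v - 4)(v + 2) vanishes at v ∈ {-2, 0, 4}.
Local minima of P (where P''>0): P(-4)=-512, P(2)=-80. Local minima of Q: Q(-2)=-80, Q(4)=-512.
So the global minimum of J is P(-4) + Q(4) − 4 = -512 − 512 − 4 = -1028, attained at (-4, 4).

-1028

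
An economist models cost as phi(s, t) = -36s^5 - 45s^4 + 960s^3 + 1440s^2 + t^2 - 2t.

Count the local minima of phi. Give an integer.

2

phi separates as a function of s plus a function of t, so ∇phi=0 decouples.
∂phi/∂s = -180s(s - 4)(s + 1)(s + 4) = 0 at s ∈ {-4, -1, 0, 4}; ∂phi/∂t = 2(t - 1) = 0 at t ∈ {1}.
The Hessian is diagonal: diag(phi_ss, phi_tt). Second derivatives: phi_ss(-4)=17280, phi_ss(-1)=-2700, phi_ss(0)=2880, phi_ss(4)=-28800; phi_tt(1)=2.
Local minima occur where both diagonal entries positive: (-4, 1), (0, 1). Count: 2.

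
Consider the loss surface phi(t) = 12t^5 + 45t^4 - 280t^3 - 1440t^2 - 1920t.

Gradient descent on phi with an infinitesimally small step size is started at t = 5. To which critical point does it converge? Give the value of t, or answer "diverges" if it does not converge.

phi'(t) = 60(t - 4)(t + 1)(t + 2)(t + 4), so phi'(5) = 22680.
Gradient descent moves in the -phi' direction, i.e. t is decreasing.
The nearest critical point in that direction is t = 4, where phi'' = 14400 > 0 (a local minimum). The iterate converges there.

4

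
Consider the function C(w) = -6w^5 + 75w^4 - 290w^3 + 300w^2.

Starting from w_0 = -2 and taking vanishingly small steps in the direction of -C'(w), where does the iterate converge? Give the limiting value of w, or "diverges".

0

C'(w) = -30w(w - 5)(w - 4)(w - 1), so C'(-2) = -7560.
Gradient descent moves in the -C' direction, i.e. w is increasing.
The nearest critical point in that direction is w = 0, where C'' = 600 > 0 (a local minimum). The iterate converges there.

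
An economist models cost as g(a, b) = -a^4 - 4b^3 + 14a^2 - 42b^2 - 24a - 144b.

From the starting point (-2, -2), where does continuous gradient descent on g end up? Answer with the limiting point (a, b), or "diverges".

g is separable, so gradient descent decouples: a follows -∂g/∂a, b follows -∂g/∂b.
∂g/∂a = -4(a - 2)(a - 1)(a + 3); at a=-2 this is -48, so a increases.
∂g/∂b = -12(b + 3)(b + 4); at b=-2 this is -24, so b increases.
The b-coordinate has no critical point in that direction and runs off to infinity.

diverges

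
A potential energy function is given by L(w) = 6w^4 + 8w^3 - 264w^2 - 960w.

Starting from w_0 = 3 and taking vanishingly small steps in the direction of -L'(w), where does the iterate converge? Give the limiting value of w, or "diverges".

L'(w) = 24(w - 5)(w + 2)(w + 4), so L'(3) = -1680.
Gradient descent moves in the -L' direction, i.e. w is increasing.
The nearest critical point in that direction is w = 5, where L'' = 1512 > 0 (a local minimum). The iterate converges there.

5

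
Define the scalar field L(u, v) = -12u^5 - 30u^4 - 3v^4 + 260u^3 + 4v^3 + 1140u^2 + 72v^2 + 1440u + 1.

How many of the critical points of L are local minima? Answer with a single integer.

2

L separates as a function of u plus a function of v, so ∇L=0 decouples.
∂L/∂u = -60(u - 4)(u + 1)(u + 2)(u + 3) = 0 at u ∈ {-3, -2, -1, 4}; ∂L/∂v = -12v(v - 4)(v + 3) = 0 at v ∈ {-3, 0, 4}.
The Hessian is diagonal: diag(L_uu, L_vv). Second derivatives: L_uu(-3)=840, L_uu(-2)=-360, L_uu(-1)=600, L_uu(4)=-12600; L_vv(-3)=-252, L_vv(0)=144, L_vv(4)=-336.
Local minima occur where both diagonal entries positive: (-3, 0), (-1, 0). Count: 2.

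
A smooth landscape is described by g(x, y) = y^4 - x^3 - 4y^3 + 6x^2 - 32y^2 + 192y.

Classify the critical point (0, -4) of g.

local minimum

The mixed partial ∂²g/∂x∂y is 0, so the Hessian at any point is diag(g_xx, g_yy) = diag(6(-x + 2), 4(3y^2 - 6y - 16)).
At (0, -4): H = diag(12, 224).
Both eigenvalues are positive, so H is positive definite: a local minimum.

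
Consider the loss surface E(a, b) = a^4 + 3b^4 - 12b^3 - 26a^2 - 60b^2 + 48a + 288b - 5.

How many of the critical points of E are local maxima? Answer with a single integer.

1

E separates as a function of a plus a function of b, so ∇E=0 decouples.
∂E/∂a = 4(a - 3)(a - 1)(a + 4) = 0 at a ∈ {-4, 1, 3}; ∂E/∂b = 12(b - 4)(b - 2)(b + 3) = 0 at b ∈ {-3, 2, 4}.
The Hessian is diagonal: diag(E_aa, E_bb). Second derivatives: E_aa(-4)=140, E_aa(1)=-40, E_aa(3)=56; E_bb(-3)=420, E_bb(2)=-120, E_bb(4)=168.
Local maxima occur where both diagonal entries negative: (1, 2). Count: 1.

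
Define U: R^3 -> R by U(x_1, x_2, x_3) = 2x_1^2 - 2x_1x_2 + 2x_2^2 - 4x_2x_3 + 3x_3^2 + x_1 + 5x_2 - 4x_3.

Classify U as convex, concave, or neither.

convex

U is quadratic, so its Hessian is the constant matrix H = [[4, -2, 0], [-2, 4, -4], [0, -4, 6]].
Leading principal minors: 4, 12, 8.
All positive ⇒ H ≻ 0 ⇒ convex.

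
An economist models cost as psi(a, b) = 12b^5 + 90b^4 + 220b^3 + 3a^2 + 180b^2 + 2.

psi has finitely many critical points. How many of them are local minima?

psi separates as a function of a plus a function of b, so ∇psi=0 decouples.
∂psi/∂a = 6a = 0 at a ∈ {0}; ∂psi/∂b = 60b(b + 1)(b + 2)(b + 3) = 0 at b ∈ {-3, -2, -1, 0}.
The Hessian is diagonal: diag(psi_aa, psi_bb). Second derivatives: psi_aa(0)=6; psi_bb(-3)=-360, psi_bb(-2)=120, psi_bb(-1)=-120, psi_bb(0)=360.
Local minima occur where both diagonal entries positive: (0, -2), (0, 0). Count: 2.

2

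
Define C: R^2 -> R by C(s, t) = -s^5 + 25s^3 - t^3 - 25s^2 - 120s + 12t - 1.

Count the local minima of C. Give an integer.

2

C separates as a function of s plus a function of t, so ∇C=0 decouples.
∂C/∂s = -5(s - 3)(s - 2)(s + 1)(s + 4) = 0 at s ∈ {-4, -1, 2, 3}; ∂C/∂t = -3(t - 2)(t + 2) = 0 at t ∈ {-2, 2}.
The Hessian is diagonal: diag(C_ss, C_tt). Second derivatives: C_ss(-4)=630, C_ss(-1)=-180, C_ss(2)=90, C_ss(3)=-140; C_tt(-2)=12, C_tt(2)=-12.
Local minima occur where both diagonal entries positive: (-4, -2), (2, -2). Count: 2.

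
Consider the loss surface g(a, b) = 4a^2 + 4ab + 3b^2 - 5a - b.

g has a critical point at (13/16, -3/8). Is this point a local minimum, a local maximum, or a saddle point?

The Hessian of g is constant: H = [[8, 4], [4, 6]].
det(H) = 8·6 − 4² = 32.
det(H) > 0 and tr(H) = 14 > 0, so H is positive definite and the point is a local minimum.

local minimum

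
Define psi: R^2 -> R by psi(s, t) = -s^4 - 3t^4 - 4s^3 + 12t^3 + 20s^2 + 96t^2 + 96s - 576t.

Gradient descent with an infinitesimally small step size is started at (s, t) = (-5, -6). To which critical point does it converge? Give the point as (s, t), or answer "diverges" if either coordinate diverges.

diverges

psi is separable, so gradient descent decouples: s follows -∂psi/∂s, t follows -∂psi/∂t.
∂psi/∂s = -4(s - 3)(s + 2)(s + 4); at s=-5 this is 96, so s decreases.
∂psi/∂t = -12(t - 4)(t - 3)(t + 4); at t=-6 this is 2160, so t decreases.
The s-coordinate has no critical point in that direction and runs off to infinity.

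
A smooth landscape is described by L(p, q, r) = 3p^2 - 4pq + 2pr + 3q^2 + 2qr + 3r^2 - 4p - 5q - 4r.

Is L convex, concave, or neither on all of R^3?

convex

L is quadratic, so its Hessian is the constant matrix H = [[6, -4, 2], [-4, 6, 2], [2, 2, 6]].
Leading principal minors: 6, 20, 40.
All positive ⇒ H ≻ 0 ⇒ convex.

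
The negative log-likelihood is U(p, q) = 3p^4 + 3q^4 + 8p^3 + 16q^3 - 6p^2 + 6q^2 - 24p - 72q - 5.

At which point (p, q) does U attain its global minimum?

U(p,q) separates as A(p) + B(q) − 5, so its minimum is min A + min B − 5.
A'(p) = 12(p - 1)(p + 1)(p + 2) vanishes at p ∈ {-2, -1, 1}; B'(q) = 12(q - 1)(q + 2)(q + 3) vanishes at q ∈ {-3, -2, 1}.
Local minima of A (where A''>0): A(-2)=8, A(1)=-19. Local minima of B: B(-3)=81, B(1)=-47.
So the global minimum of U is A(1) + B(1) − 5 = -19 − 47 − 5 = -71, attained at (1, 1).

(1, 1)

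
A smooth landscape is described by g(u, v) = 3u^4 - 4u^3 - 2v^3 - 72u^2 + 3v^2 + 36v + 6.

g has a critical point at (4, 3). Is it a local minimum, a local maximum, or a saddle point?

The mixed partial ∂²g/∂u∂v is 0, so the Hessian at any point is diag(g_uu, g_vv) = diag(12(3u^2 - 2u - 12), 6(-2v + 1)).
At (4, 3): H = diag(336, -30).
The eigenvalues have opposite signs, so H is indefinite: a saddle point.

saddle point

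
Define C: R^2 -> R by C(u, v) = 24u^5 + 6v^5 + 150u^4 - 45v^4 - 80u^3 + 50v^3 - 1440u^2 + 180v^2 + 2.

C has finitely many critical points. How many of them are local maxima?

4

C separates as a function of u plus a function of v, so ∇C=0 decouples.
∂C/∂u = 120u(u - 2)(u + 3)(u + 4) = 0 at u ∈ {-4, -3, 0, 2}; ∂C/∂v = 30v(v - 4)(v - 3)(v + 1) = 0 at v ∈ {-1, 0, 3, 4}.
The Hessian is diagonal: diag(C_uu, C_vv). Second derivatives: C_uu(-4)=-2880, C_uu(-3)=1800, C_uu(0)=-2880, C_uu(2)=7200; C_vv(-1)=-600, C_vv(0)=360, C_vv(3)=-360, C_vv(4)=600.
Local maxima occur where both diagonal entries negative: (-4, -1), (-4, 3), (0, -1), (0, 3). Count: 4.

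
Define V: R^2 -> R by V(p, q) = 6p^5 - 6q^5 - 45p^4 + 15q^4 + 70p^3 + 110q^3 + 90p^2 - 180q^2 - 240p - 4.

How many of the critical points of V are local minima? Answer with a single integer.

4

V separates as a function of p plus a function of q, so ∇V=0 decouples.
∂V/∂p = 30(p - 4)(p - 2)(p - 1)(p + 1) = 0 at p ∈ {-1, 1, 2, 4}; ∂V/∂q = -30q(q - 4)(q - 1)(q + 3) = 0 at q ∈ {-3, 0, 1, 4}.
The Hessian is diagonal: diag(V_pp, V_qq). Second derivatives: V_pp(-1)=-900, V_pp(1)=180, V_pp(2)=-180, V_pp(4)=900; V_qq(-3)=2520, V_qq(0)=-360, V_qq(1)=360, V_qq(4)=-2520.
Local minima occur where both diagonal entries positive: (1, -3), (1, 1), (4, -3), (4, 1). Count: 4.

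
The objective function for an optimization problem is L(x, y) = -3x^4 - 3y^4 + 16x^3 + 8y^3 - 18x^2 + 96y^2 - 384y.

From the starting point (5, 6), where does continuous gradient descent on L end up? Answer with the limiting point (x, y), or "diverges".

diverges

L is separable, so gradient descent decouples: x follows -∂L/∂x, y follows -∂L/∂y.
∂L/∂x = -12x(x - 3)(x - 1); at x=5 this is -480, so x increases.
∂L/∂y = -12(y - 4)(y - 2)(y + 4); at y=6 this is -960, so y increases.
The x-coordinate has no critical point in that direction and runs off to infinity.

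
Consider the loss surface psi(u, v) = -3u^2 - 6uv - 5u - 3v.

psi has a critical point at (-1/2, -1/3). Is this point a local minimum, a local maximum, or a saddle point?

The Hessian of psi is constant: H = [[-6, -6], [-6, 0]].
det(H) = (-6)·0 − (-6)² = -36.
Since det(H) < 0, H is indefinite and the critical point is a saddle point.

saddle point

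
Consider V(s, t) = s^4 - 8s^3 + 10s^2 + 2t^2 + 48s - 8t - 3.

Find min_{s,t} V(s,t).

-40

V(s,t) separates as P(s) + Q(t) − 3, so its minimum is min P + min Q − 3.
P'(s) = 4(s - 4)(s - 3)(s + 1) vanishes at s ∈ {-1, 3, 4}; Q'(t) = 4(t - 2) vanishes at t ∈ {2}.
Local minima of P (where P''>0): P(-1)=-29, P(4)=96. Local minima of Q: Q(2)=-8.
So the global minimum of V is P(-1) + Q(2) − 3 = -29 − 8 − 3 = -40, attained at (-1, 2).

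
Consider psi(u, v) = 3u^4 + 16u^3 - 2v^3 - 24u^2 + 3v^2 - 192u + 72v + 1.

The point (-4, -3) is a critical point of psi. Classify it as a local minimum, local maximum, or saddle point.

local minimum

The mixed partial ∂²psi/∂u∂v is 0, so the Hessian at any point is diag(psi_uu, psi_vv) = diag(12(3u^2 + 8u - 4), 6(-2v + 1)).
At (-4, -3): H = diag(144, 42).
Both eigenvalues are positive, so H is positive definite: a local minimum.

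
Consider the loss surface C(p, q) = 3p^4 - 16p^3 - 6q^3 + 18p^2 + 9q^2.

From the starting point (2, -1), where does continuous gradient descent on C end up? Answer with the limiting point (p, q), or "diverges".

C is separable, so gradient descent decouples: p follows -∂C/∂p, q follows -∂C/∂q.
∂C/∂p = 12p(p - 3)(p - 1); at p=2 this is -24, so p increases.
∂C/∂q = -18q(q - 1); at q=-1 this is -36, so q increases.
p converges to its nearest critical value 3 (a local min of the p-part); q converges to 0. The iterate converges to (3, 0).

(3, 0)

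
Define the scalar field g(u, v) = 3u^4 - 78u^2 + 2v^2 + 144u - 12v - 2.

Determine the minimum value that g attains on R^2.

g(u,v) separates as P(u) + Q(v) − 2, so its minimum is min P + min Q − 2.
P'(u) = 12(u - 3)(u - 1)(u + 4) vanishes at u ∈ {-4, 1, 3}; Q'(v) = 4v - 12 vanishes at v ∈ {3}.
Local minima of P (where P''>0): P(-4)=-1056, P(3)=-27. Local minima of Q: Q(3)=-18.
So the global minimum of g is P(-4) + Q(3) − 2 = -1056 − 18 − 2 = -1076, attained at (-4, 3).

-1076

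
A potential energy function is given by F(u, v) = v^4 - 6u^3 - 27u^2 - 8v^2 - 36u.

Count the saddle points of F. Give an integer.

F separates as a function of u plus a function of v, so ∇F=0 decouples.
∂F/∂u = -18(u + 1)(u + 2) = 0 at u ∈ {-2, -1}; ∂F/∂v = 4v(v - 2)(v + 2) = 0 at v ∈ {-2, 0, 2}.
The Hessian is diagonal: diag(F_uu, F_vv). Second derivatives: F_uu(-2)=18, F_uu(-1)=-18; F_vv(-2)=32, F_vv(0)=-16, F_vv(2)=32.
Saddle points occur where the two diagonal entries have opposite signs: (-2, 0), (-1, -2), (-1, 2). Count: 3.

3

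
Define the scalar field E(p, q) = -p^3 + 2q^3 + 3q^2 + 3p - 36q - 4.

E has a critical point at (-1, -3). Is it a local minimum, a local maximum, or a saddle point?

The mixed partial ∂²E/∂p∂q is 0, so the Hessian at any point is diag(E_pp, E_qq) = diag(-6p, 6(2q + 1)).
At (-1, -3): H = diag(6, -30).
The eigenvalues have opposite signs, so H is indefinite: a saddle point.

saddle point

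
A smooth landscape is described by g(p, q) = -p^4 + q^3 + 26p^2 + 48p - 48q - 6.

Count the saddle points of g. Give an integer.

3

g separates as a function of p plus a function of q, so ∇g=0 decouples.
∂g/∂p = -4(p - 4)(p + 1)(p + 3) = 0 at p ∈ {-3, -1, 4}; ∂g/∂q = 3(q - 4)(q + 4) = 0 at q ∈ {-4, 4}.
The Hessian is diagonal: diag(g_pp, g_qq). Second derivatives: g_pp(-3)=-56, g_pp(-1)=40, g_pp(4)=-140; g_qq(-4)=-24, g_qq(4)=24.
Saddle points occur where the two diagonal entries have opposite signs: (-3, 4), (-1, -4), (4, 4). Count: 3.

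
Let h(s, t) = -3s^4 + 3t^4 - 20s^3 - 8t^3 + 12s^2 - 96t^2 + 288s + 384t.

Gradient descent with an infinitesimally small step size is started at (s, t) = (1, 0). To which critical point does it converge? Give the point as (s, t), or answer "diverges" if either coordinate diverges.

(-3, -4)

h is separable, so gradient descent decouples: s follows -∂h/∂s, t follows -∂h/∂t.
∂h/∂s = -12(s - 2)(s + 3)(s + 4); at s=1 this is 240, so s decreases.
∂h/∂t = 12(t - 4)(t - 2)(t + 4); at t=0 this is 384, so t decreases.
s converges to its nearest critical value -3 (a local min of the s-part); t converges to -4. The iterate converges to (-3, -4).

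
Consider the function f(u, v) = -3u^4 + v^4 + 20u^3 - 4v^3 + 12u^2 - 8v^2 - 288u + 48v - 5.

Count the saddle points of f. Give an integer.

f separates as a function of u plus a function of v, so ∇f=0 decouples.
∂f/∂u = -12(u - 4)(u - 3)(u + 2) = 0 at u ∈ {-2, 3, 4}; ∂f/∂v = 4(v - 3)(v - 2)(v + 2) = 0 at v ∈ {-2, 2, 3}.
The Hessian is diagonal: diag(f_uu, f_vv). Second derivatives: f_uu(-2)=-360, f_uu(3)=60, f_uu(4)=-72; f_vv(-2)=80, f_vv(2)=-16, f_vv(3)=20.
Saddle points occur where the two diagonal entries have opposite signs: (-2, -2), (-2, 3), (3, 2), (4, -2), (4, 3). Count: 5.

5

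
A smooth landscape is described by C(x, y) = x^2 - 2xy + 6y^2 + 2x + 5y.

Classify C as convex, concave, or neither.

convex

C is quadratic, so its Hessian is the constant matrix H = [[2, -2], [-2, 12]].
det(H) = 20, tr(H) = 14.
det(H) > 0 and tr(H) > 0, so H is positive definite everywhere: convex.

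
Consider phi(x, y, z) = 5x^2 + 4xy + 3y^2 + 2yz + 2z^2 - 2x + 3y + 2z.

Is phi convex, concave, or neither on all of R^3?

convex

phi is quadratic, so its Hessian is the constant matrix H = [[10, 4, 0], [4, 6, 2], [0, 2, 4]].
Leading principal minors: 10, 44, 136.
All positive ⇒ H ≻ 0 ⇒ convex.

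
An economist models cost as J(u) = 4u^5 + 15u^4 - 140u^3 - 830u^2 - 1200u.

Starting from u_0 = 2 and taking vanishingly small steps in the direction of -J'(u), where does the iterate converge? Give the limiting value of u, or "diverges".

J'(u) = 20(u - 5)(u + 1)(u + 3)(u + 4), so J'(2) = -5400.
Gradient descent moves in the -J' direction, i.e. u is increasing.
The nearest critical point in that direction is u = 5, where J'' = 8640 > 0 (a local minimum). The iterate converges there.

5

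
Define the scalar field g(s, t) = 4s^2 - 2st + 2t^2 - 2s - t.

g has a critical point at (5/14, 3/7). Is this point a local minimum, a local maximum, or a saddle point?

local minimum

The Hessian of g is constant: H = [[8, -2], [-2, 4]].
det(H) = 8·4 − (-2)² = 28.
det(H) > 0 and tr(H) = 12 > 0, so H is positive definite and the point is a local minimum.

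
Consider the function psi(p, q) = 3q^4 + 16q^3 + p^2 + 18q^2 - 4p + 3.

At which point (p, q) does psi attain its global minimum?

(2, -3)

psi(p,q) separates as A(p) + B(q) + 3, so its minimum is min A + min B + 3.
A'(p) = 2p - 4 vanishes at p ∈ {2}; B'(q) = 12q(q + 1)(q + 3) vanishes at q ∈ {-3, -1, 0}.
Local minima of A (where A''>0): A(2)=-4. Local minima of B: B(-3)=-27, B(0)=0.
So the global minimum of psi is A(2) + B(-3) + 3 = -4 − 27 + 3 = -28, attained at (2, -3).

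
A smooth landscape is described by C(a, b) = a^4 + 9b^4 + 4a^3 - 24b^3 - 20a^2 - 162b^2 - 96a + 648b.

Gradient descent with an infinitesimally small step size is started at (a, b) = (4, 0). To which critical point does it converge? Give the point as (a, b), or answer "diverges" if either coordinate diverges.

(3, -3)

C is separable, so gradient descent decouples: a follows -∂C/∂a, b follows -∂C/∂b.
∂C/∂a = 4(a - 3)(a + 2)(a + 4); at a=4 this is 192, so a decreases.
∂C/∂b = 36(b - 3)(b - 2)(b + 3); at b=0 this is 648, so b decreases.
a converges to its nearest critical value 3 (a local min of the a-part); b converges to -3. The iterate converges to (3, -3).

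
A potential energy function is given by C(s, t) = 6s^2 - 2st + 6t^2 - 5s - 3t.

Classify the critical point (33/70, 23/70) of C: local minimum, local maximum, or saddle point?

local minimum

The Hessian of C is constant: H = [[12, -2], [-2, 12]].
det(H) = 12·12 − (-2)² = 140.
det(H) > 0 and tr(H) = 24 > 0, so H is positive definite and the point is a local minimum.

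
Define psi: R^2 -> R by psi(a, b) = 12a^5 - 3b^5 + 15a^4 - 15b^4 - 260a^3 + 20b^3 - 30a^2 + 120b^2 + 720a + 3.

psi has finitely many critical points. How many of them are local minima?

psi separates as a function of a plus a function of b, so ∇psi=0 decouples.
∂psi/∂a = 60(a - 3)(a - 1)(a + 1)(a + 4) = 0 at a ∈ {-4, -1, 1, 3}; ∂psi/∂b = -15b(b - 2)(b + 2)(b + 4) = 0 at b ∈ {-4, -2, 0, 2}.
The Hessian is diagonal: diag(psi_aa, psi_bb). Second derivatives: psi_aa(-4)=-6300, psi_aa(-1)=1440, psi_aa(1)=-1200, psi_aa(3)=3360; psi_bb(-4)=720, psi_bb(-2)=-240, psi_bb(0)=240, psi_bb(2)=-720.
Local minima occur where both diagonal entries positive: (-1, -4), (-1, 0), (3, -4), (3, 0). Count: 4.

4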